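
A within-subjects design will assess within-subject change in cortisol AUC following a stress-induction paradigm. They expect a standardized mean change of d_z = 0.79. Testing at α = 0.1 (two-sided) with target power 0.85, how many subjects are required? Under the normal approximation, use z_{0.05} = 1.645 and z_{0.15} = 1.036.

For a paired (one-sample on differences) test: n = ((z_{α/2} + z_β) / d)².
z_{α/2} + z_β = 1.645 + 1.036 = 2.681.
n = (2.681 / 0.79)² = 3.394² = 11.52.
Round up.

n = 12 pairs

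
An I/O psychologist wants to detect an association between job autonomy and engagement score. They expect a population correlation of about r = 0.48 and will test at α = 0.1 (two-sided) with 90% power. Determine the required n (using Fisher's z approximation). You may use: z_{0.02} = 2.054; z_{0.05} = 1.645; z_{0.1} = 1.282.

Fisher's z: C = ½·ln((1+r)/(1−r)) = ½·ln(2.8462) = 0.5230.
n = ((z_{α/2} + z_β)/C)² + 3.
(1.645 + 1.282) / 0.5230 = 2.927 / 0.5230 = 5.597.
n = 5.597² + 3 = 31.32 + 3 = 34.3.
Round up.

n = 35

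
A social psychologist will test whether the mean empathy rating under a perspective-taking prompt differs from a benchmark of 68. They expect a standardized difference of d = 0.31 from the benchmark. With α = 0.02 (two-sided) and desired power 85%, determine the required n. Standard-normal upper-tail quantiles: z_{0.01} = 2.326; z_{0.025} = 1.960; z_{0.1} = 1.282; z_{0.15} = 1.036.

For a one-sample test: n = ((z_{α/2} + z_β) / d)².
z_{α/2} + z_β = 2.326 + 1.036 = 3.362.
n = (3.362 / 0.31)² = 10.845² = 117.62.
Round up.

n = 118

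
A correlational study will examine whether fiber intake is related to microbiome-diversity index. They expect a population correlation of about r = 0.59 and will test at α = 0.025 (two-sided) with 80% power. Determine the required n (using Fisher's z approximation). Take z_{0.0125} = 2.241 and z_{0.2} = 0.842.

n = 24

Fisher's z: C = ½·ln((1+r)/(1−r)) = ½·ln(3.8780) = 0.6777.
n = ((z_{α/2} + z_β)/C)² + 3.
(2.241 + 0.842) / 0.6777 = 3.083 / 0.6777 = 4.549.
n = 4.549² + 3 = 20.70 + 3 = 23.7.
Round up.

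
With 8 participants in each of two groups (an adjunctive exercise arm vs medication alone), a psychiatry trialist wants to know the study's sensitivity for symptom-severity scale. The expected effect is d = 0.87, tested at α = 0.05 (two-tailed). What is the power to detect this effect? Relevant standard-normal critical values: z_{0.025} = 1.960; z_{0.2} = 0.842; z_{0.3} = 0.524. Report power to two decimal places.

power ≈ 0.41

For two equal groups, power = Φ(d·√(n/2) − z_{α/2}).
d·√(n/2) = 0.87 × √(8/2) = 0.87 × 2.000 = 1.740.
z_β = 1.740 − 1.960 = -0.220.
Power = Φ(-0.220) = 0.413.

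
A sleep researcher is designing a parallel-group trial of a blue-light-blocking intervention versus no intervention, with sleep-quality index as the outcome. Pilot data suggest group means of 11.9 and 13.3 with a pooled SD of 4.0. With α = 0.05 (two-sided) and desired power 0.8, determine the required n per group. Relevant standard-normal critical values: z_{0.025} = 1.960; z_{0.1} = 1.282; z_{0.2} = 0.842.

Cohen's d = |M₁ − M₂| / SD_pooled = |11.9 − 13.3| / 4.0 = 1.4 / 4.0 = 0.350.
For two independent groups with equal n: n = 2·((z_{α/2} + z_β) / d)².
z_{α/2} + z_β = 1.960 + 0.842 = 2.802.
n = 2 × (2.802 / 0.350)² = 2 × 8.006² = 2 × 64.09 = 128.2.
Round up to the next whole participant.

n = 129 per group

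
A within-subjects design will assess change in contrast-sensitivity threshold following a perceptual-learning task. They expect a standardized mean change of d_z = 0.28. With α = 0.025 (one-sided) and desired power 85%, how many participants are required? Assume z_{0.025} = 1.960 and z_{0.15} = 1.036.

For a paired (one-sample on differences) test: n = ((z_{α} + z_β) / d)².
z_{α} + z_β = 1.960 + 1.036 = 2.996.
n = (2.996 / 0.28)² = 10.700² = 114.49.
Round up.

n = 115 pairs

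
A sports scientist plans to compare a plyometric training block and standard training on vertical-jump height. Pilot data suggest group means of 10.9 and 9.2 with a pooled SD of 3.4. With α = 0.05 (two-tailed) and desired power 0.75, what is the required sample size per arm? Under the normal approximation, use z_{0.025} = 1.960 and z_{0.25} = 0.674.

n = 56 per group

Cohen's d = |M₁ − M₂| / SD_pooled = |10.9 − 9.2| / 3.4 = 1.7 / 3.4 = 0.500.
For two independent groups with equal n: n = 2·((z_{α/2} + z_β) / d)².
z_{α/2} + z_β = 1.960 + 0.674 = 2.634.
n = 2 × (2.634 / 0.500)² = 2 × 5.268² = 2 × 27.75 = 55.5.
Round up to the next whole participant.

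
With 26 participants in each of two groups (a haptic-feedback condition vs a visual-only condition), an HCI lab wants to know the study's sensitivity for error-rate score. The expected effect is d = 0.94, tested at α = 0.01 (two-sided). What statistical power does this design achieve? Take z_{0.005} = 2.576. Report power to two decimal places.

power ≈ 0.79

For two equal groups, power = Φ(d·√(n/2) − z_{α/2}).
d·√(n/2) = 0.94 × √(26/2) = 0.94 × 3.606 = 3.389.
z_β = 3.389 − 2.576 = 0.813.
Power = Φ(0.813) = 0.792.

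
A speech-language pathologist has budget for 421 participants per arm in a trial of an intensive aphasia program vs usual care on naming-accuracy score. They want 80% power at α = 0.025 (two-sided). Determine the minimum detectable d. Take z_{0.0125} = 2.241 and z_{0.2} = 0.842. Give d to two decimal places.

d_min ≈ 0.21

For two independent groups of n = 421 each: d_min = (z_{α/2} + z_β)·√(2/n).
z-sum = 2.241 + 0.842 = 3.083.
d_min = 3.083 × √(2/421) = 3.083 × 0.0689 = 0.212.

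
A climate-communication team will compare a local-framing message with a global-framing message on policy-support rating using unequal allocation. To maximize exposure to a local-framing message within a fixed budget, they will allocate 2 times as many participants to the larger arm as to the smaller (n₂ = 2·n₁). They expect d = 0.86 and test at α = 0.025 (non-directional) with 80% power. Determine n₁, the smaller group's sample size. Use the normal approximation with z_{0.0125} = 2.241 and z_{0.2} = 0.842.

n₁ = 20

With allocation ratio k = n₂/n₁ = 2, Var(x̄₁−x̄₂) = σ²(1/n₁ + 1/(k·n₁)) = σ²·(k+1)/(k·n₁).
So n₁ = (1 + 1/k)·((z_{α/2} + z_β)/d)² = 1.500 × (3.083/0.86)².
n₁ = 1.500 × 12.85 = 19.3.
Round up: n₁ = 20, giving n₂ = 2 × 20 = 40.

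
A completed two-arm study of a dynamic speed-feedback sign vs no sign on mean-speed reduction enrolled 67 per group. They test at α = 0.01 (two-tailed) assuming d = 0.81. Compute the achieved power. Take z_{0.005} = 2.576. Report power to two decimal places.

For two equal groups, power = Φ(d·√(n/2) − z_{α/2}).
d·√(n/2) = 0.81 × √(67/2) = 0.81 × 5.788 = 4.688.
z_β = 4.688 − 2.576 = 2.112.
Power = Φ(2.112) = 0.983.

power ≈ 0.98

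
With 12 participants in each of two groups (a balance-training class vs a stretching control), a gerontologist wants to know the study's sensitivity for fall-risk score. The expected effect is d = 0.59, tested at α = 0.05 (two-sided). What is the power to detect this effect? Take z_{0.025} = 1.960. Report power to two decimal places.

For two equal groups, power = Φ(d·√(n/2) − z_{α/2}).
d·√(n/2) = 0.59 × √(12/2) = 0.59 × 2.449 = 1.445.
z_β = 1.445 − 1.960 = -0.515.
Power = Φ(-0.515) = 0.303.

power ≈ 0.30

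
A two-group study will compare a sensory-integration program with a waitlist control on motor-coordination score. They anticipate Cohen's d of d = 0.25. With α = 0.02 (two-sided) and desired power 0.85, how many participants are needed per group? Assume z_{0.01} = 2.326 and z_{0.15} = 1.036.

For two independent groups with equal n: n = 2·((z_{α/2} + z_β) / d)².
z_{α/2} + z_β = 2.326 + 1.036 = 3.362.
n = 2 × (3.362 / 0.25)² = 2 × 13.448² = 2 × 180.85 = 361.7.
Round up to the next whole participant.

n = 362 per group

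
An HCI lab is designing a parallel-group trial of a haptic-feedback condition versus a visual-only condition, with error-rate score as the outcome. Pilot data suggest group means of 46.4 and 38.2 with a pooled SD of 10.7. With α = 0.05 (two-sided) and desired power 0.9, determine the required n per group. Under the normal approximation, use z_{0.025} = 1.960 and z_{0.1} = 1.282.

Cohen's d = |M₁ − M₂| / SD_pooled = |46.4 − 38.2| / 10.7 = 8.2 / 10.7 = 0.766.
For two independent groups with equal n: n = 2·((z_{α/2} + z_β) / d)².
z_{α/2} + z_β = 1.960 + 1.282 = 3.242.
n = 2 × (3.242 / 0.766)² = 2 × 4.232² = 2 × 17.91 = 35.8.
Round up to the next whole participant.

n = 36 per group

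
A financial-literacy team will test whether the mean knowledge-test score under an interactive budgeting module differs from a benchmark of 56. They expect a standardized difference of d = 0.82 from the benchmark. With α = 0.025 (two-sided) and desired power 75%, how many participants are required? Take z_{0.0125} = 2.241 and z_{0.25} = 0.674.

n = 13

For a one-sample test: n = ((z_{α/2} + z_β) / d)².
z_{α/2} + z_β = 2.241 + 0.674 = 2.915.
n = (2.915 / 0.82)² = 3.555² = 12.64.
Round up.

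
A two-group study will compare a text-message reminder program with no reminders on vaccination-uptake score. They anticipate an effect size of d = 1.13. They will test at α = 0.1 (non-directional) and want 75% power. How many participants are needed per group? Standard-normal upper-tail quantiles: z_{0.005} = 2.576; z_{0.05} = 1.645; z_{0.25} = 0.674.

For two independent groups with equal n: n = 2·((z_{α/2} + z_β) / d)².
z_{α/2} + z_β = 1.645 + 0.674 = 2.319.
n = 2 × (2.319 / 1.13)² = 2 × 2.052² = 2 × 4.21 = 8.4.
Round up to the next whole participant.

n = 9 per group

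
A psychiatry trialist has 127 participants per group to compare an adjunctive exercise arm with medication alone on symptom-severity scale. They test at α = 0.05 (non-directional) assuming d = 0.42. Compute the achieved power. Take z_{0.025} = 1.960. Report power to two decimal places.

For two equal groups, power = Φ(d·√(n/2) − z_{α/2}).
d·√(n/2) = 0.42 × √(127/2) = 0.42 × 7.969 = 3.347.
z_β = 3.347 − 1.960 = 1.387.
Power = Φ(1.387) = 0.917.

power ≈ 0.92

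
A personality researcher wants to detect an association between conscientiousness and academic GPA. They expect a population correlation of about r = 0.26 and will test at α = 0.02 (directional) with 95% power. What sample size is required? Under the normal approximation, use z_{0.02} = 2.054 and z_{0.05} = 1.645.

n = 197

Fisher's z: C = ½·ln((1+r)/(1−r)) = ½·ln(1.7027) = 0.2661.
n = ((z_{α} + z_β)/C)² + 3.
(2.054 + 1.645) / 0.2661 = 3.699 / 0.2661 = 13.901.
n = 13.901² + 3 = 193.23 + 3 = 196.2.
Round up.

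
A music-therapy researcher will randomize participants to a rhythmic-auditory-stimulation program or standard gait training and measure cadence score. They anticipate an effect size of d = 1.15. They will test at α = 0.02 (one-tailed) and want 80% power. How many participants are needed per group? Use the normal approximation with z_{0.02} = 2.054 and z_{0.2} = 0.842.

n = 13 per group

For two independent groups with equal n: n = 2·((z_{α} + z_β) / d)².
z_{α} + z_β = 2.054 + 0.842 = 2.896.
n = 2 × (2.896 / 1.15)² = 2 × 2.518² = 2 × 6.34 = 12.7.
Round up to the next whole participant.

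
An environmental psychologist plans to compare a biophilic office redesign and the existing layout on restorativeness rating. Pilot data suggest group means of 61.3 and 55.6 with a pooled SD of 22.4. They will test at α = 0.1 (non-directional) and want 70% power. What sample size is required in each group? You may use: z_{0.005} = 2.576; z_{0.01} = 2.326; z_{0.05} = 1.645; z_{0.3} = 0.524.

n = 146 per group

Cohen's d = |M₁ − M₂| / SD_pooled = |61.3 − 55.6| / 22.4 = 5.7 / 22.4 = 0.254.
For two independent groups with equal n: n = 2·((z_{α/2} + z_β) / d)².
z_{α/2} + z_β = 1.645 + 0.524 = 2.169.
n = 2 × (2.169 / 0.254)² = 2 × 8.539² = 2 × 72.92 = 145.8.
Round up to the next whole participant.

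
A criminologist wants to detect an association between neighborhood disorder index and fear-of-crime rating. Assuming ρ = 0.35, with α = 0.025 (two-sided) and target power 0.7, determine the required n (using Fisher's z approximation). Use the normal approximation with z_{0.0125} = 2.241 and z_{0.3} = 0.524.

Fisher's z: C = ½·ln((1+r)/(1−r)) = ½·ln(2.0769) = 0.3654.
n = ((z_{α/2} + z_β)/C)² + 3.
(2.241 + 0.524) / 0.3654 = 2.765 / 0.3654 = 7.567.
n = 7.567² + 3 = 57.26 + 3 = 60.3.
Round up.

n = 61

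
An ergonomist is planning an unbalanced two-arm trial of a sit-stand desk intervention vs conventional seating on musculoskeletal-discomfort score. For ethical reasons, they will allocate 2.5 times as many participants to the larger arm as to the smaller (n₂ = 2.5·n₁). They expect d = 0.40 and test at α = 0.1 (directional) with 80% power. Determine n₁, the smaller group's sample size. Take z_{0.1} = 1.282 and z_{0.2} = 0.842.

n₁ = 40

With allocation ratio k = n₂/n₁ = 2.5, Var(x̄₁−x̄₂) = σ²(1/n₁ + 1/(k·n₁)) = σ²·(k+1)/(k·n₁).
So n₁ = (1 + 1/k)·((z_{α} + z_β)/d)² = 1.400 × (2.124/0.40)².
n₁ = 1.400 × 28.20 = 39.5.
Round up: n₁ = 40, giving n₂ = 2.5 × 40 = 100.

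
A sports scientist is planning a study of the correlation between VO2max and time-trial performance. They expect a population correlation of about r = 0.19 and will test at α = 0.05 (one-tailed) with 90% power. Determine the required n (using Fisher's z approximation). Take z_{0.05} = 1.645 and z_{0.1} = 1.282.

n = 235

Fisher's z: C = ½·ln((1+r)/(1−r)) = ½·ln(1.4691) = 0.1923.
n = ((z_{α} + z_β)/C)² + 3.
(1.645 + 1.282) / 0.1923 = 2.927 / 0.1923 = 15.221.
n = 15.221² + 3 = 231.68 + 3 = 234.7.
Round up.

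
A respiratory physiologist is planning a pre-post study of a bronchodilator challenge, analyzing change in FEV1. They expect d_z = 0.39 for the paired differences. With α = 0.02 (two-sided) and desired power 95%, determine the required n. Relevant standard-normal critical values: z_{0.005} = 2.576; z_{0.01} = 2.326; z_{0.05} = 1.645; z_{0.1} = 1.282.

n = 104 pairs

For a paired (one-sample on differences) test: n = ((z_{α/2} + z_β) / d)².
z_{α/2} + z_β = 2.326 + 1.645 = 3.971.
n = (3.971 / 0.39)² = 10.182² = 103.67.
Round up.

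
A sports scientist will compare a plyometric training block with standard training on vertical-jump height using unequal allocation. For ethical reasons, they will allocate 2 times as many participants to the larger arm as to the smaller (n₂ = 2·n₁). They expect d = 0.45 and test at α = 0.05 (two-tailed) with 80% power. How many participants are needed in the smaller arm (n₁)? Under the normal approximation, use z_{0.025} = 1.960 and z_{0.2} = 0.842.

With allocation ratio k = n₂/n₁ = 2, Var(x̄₁−x̄₂) = σ²(1/n₁ + 1/(k·n₁)) = σ²·(k+1)/(k·n₁).
So n₁ = (1 + 1/k)·((z_{α/2} + z_β)/d)² = 1.500 × (2.802/0.45)².
n₁ = 1.500 × 38.77 = 58.2.
Round up: n₁ = 59, giving n₂ = 2 × 59 = 118.

n₁ = 59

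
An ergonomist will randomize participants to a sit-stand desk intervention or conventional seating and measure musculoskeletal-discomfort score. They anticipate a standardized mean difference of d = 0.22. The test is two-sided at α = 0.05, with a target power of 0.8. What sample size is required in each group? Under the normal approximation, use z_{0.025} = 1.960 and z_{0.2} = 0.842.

n = 325 per group

For two independent groups with equal n: n = 2·((z_{α/2} + z_β) / d)².
z_{α/2} + z_β = 1.960 + 0.842 = 2.802.
n = 2 × (2.802 / 0.22)² = 2 × 12.736² = 2 × 162.21 = 324.4.
Round up to the next whole participant.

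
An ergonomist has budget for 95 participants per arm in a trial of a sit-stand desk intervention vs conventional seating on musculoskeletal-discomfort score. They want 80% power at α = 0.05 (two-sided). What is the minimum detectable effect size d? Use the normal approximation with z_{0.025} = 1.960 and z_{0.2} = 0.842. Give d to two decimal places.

For two independent groups of n = 95 each: d_min = (z_{α/2} + z_β)·√(2/n).
z-sum = 1.960 + 0.842 = 2.802.
d_min = 2.802 × √(2/95) = 2.802 × 0.1451 = 0.407.

d_min ≈ 0.41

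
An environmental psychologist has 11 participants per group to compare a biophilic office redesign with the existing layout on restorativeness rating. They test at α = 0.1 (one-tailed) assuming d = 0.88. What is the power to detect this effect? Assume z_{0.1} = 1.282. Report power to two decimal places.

power ≈ 0.78

For two equal groups, power = Φ(d·√(n/2) − z_{α}).
d·√(n/2) = 0.88 × √(11/2) = 0.88 × 2.345 = 2.064.
z_β = 2.064 − 1.282 = 0.782.
Power = Φ(0.782) = 0.783.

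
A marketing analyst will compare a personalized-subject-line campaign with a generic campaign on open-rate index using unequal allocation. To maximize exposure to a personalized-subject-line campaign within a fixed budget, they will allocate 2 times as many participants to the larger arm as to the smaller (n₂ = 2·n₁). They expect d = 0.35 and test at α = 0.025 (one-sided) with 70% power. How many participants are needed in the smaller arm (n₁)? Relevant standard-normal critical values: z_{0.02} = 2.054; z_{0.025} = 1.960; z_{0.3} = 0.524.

n₁ = 76

With allocation ratio k = n₂/n₁ = 2, Var(x̄₁−x̄₂) = σ²(1/n₁ + 1/(k·n₁)) = σ²·(k+1)/(k·n₁).
So n₁ = (1 + 1/k)·((z_{α} + z_β)/d)² = 1.500 × (2.484/0.35)².
n₁ = 1.500 × 50.37 = 75.6.
Round up: n₁ = 76, giving n₂ = 2 × 76 = 152.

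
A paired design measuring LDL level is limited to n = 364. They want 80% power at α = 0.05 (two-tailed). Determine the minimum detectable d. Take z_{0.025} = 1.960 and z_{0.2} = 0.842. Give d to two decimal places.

For a single sample (or paired design) of n = 364: d_min = (z_{α/2} + z_β)/√n.
z-sum = 1.960 + 0.842 = 2.802.
d_min = 2.802 / √364 = 2.802 / 19.079 = 0.147.

d_min ≈ 0.15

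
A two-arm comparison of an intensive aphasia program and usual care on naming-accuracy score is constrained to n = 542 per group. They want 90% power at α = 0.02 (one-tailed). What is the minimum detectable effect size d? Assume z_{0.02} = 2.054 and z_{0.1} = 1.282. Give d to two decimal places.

d_min ≈ 0.20

For two independent groups of n = 542 each: d_min = (z_{α} + z_β)·√(2/n).
z-sum = 2.054 + 1.282 = 3.336.
d_min = 3.336 × √(2/542) = 3.336 × 0.0607 = 0.203.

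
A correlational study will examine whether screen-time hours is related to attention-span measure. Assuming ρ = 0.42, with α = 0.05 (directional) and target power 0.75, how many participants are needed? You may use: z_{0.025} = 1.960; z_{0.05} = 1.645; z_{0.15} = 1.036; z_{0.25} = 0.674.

Fisher's z: C = ½·ln((1+r)/(1−r)) = ½·ln(2.4483) = 0.4477.
n = ((z_{α} + z_β)/C)² + 3.
(1.645 + 0.674) / 0.4477 = 2.319 / 0.4477 = 5.180.
n = 5.180² + 3 = 26.83 + 3 = 29.8.
Round up.

n = 30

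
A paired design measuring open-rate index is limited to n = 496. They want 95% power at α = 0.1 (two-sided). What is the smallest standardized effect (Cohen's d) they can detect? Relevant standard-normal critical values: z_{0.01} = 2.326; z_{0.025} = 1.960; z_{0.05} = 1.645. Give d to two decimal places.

For a single sample (or paired design) of n = 496: d_min = (z_{α/2} + z_β)/√n.
z-sum = 1.645 + 1.645 = 3.290.
d_min = 3.290 / √496 = 3.290 / 22.271 = 0.148.

d_min ≈ 0.15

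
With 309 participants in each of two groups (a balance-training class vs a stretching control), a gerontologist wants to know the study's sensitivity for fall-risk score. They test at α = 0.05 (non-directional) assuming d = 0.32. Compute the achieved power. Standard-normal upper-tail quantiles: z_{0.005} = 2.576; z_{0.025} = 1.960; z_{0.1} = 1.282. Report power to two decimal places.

For two equal groups, power = Φ(d·√(n/2) − z_{α/2}).
d·√(n/2) = 0.32 × √(309/2) = 0.32 × 12.430 = 3.978.
z_β = 3.978 − 1.960 = 2.018.
Power = Φ(2.018) = 0.978.

power ≈ 0.98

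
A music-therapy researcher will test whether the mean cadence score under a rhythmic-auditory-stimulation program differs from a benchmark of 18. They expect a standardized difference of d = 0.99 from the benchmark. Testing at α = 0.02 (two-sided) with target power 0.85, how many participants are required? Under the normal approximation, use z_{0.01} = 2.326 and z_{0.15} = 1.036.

n = 12

For a one-sample test: n = ((z_{α/2} + z_β) / d)².
z_{α/2} + z_β = 2.326 + 1.036 = 3.362.
n = (3.362 / 0.99)² = 3.396² = 11.53.
Round up.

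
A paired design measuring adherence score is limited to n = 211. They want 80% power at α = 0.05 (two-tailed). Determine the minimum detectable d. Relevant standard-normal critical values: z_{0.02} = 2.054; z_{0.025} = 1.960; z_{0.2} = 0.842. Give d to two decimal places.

For a single sample (or paired design) of n = 211: d_min = (z_{α/2} + z_β)/√n.
z-sum = 1.960 + 0.842 = 2.802.
d_min = 2.802 / √211 = 2.802 / 14.526 = 0.193.

d_min ≈ 0.19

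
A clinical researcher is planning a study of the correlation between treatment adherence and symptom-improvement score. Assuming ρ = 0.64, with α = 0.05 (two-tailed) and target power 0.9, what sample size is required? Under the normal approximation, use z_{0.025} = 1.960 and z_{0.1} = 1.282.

Fisher's z: C = ½·ln((1+r)/(1−r)) = ½·ln(4.5556) = 0.7582.
n = ((z_{α/2} + z_β)/C)² + 3.
(1.960 + 1.282) / 0.7582 = 3.242 / 0.7582 = 4.276.
n = 4.276² + 3 = 18.28 + 3 = 21.3.
Round up.

n = 22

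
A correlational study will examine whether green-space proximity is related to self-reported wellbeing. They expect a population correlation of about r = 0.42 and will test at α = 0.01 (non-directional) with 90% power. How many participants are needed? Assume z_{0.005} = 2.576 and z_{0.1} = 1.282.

n = 78

Fisher's z: C = ½·ln((1+r)/(1−r)) = ½·ln(2.4483) = 0.4477.
n = ((z_{α/2} + z_β)/C)² + 3.
(2.576 + 1.282) / 0.4477 = 3.858 / 0.4477 = 8.617.
n = 8.617² + 3 = 74.26 + 3 = 77.3.
Round up.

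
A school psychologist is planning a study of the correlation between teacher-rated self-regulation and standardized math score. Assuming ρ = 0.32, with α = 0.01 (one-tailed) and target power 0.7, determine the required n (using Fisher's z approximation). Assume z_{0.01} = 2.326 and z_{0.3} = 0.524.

Fisher's z: C = ½·ln((1+r)/(1−r)) = ½·ln(1.9412) = 0.3316.
n = ((z_{α} + z_β)/C)² + 3.
(2.326 + 0.524) / 0.3316 = 2.850 / 0.3316 = 8.595.
n = 8.595² + 3 = 73.87 + 3 = 76.9.
Round up.

n = 77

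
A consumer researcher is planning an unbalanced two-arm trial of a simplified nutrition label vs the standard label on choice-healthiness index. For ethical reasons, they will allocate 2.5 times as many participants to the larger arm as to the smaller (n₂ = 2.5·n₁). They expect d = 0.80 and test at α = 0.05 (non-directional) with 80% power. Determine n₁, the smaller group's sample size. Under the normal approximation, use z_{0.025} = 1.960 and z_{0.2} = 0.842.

With allocation ratio k = n₂/n₁ = 2.5, Var(x̄₁−x̄₂) = σ²(1/n₁ + 1/(k·n₁)) = σ²·(k+1)/(k·n₁).
So n₁ = (1 + 1/k)·((z_{α/2} + z_β)/d)² = 1.400 × (2.802/0.80)².
n₁ = 1.400 × 12.27 = 17.2.
Round up: n₁ = 18, giving n₂ = 2.5 × 18 = 45.

n₁ = 18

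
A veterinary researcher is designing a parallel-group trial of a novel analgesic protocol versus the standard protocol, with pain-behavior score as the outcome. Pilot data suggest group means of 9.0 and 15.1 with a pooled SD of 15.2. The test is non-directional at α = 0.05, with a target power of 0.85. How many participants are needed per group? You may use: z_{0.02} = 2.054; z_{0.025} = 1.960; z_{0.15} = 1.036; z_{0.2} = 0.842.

n = 112 per group

Cohen's d = |M₁ − M₂| / SD_pooled = |9.0 − 15.1| / 15.2 = 6.1 / 15.2 = 0.401.
For two independent groups with equal n: n = 2·((z_{α/2} + z_β) / d)².
z_{α/2} + z_β = 1.960 + 1.036 = 2.996.
n = 2 × (2.996 / 0.401)² = 2 × 7.471² = 2 × 55.82 = 111.6.
Round up to the next whole participant.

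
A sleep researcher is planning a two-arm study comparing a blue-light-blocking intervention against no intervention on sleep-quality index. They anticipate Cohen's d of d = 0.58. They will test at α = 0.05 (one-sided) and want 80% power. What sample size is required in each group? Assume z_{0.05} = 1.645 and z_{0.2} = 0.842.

For two independent groups with equal n: n = 2·((z_{α} + z_β) / d)².
z_{α} + z_β = 1.645 + 0.842 = 2.487.
n = 2 × (2.487 / 0.58)² = 2 × 4.288² = 2 × 18.39 = 36.8.
Round up to the next whole participant.

n = 37 per group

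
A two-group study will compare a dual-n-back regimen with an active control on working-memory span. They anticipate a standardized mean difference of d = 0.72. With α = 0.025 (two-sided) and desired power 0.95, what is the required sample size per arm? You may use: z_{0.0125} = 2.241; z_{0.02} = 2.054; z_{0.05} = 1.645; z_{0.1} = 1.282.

For two independent groups with equal n: n = 2·((z_{α/2} + z_β) / d)².
z_{α/2} + z_β = 2.241 + 1.645 = 3.886.
n = 2 × (3.886 / 0.72)² = 2 × 5.397² = 2 × 29.13 = 58.3.
Round up to the next whole participant.

n = 59 per group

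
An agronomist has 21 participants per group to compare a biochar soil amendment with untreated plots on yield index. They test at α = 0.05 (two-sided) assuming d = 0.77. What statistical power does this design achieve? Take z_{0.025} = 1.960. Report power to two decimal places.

For two equal groups, power = Φ(d·√(n/2) − z_{α/2}).
d·√(n/2) = 0.77 × √(21/2) = 0.77 × 3.240 = 2.495.
z_β = 2.495 − 1.960 = 0.535.
Power = Φ(0.535) = 0.704.

power ≈ 0.70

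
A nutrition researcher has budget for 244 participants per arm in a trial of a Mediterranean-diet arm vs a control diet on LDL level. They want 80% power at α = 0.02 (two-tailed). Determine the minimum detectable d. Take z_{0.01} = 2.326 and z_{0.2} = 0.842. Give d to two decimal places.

d_min ≈ 0.29

For two independent groups of n = 244 each: d_min = (z_{α/2} + z_β)·√(2/n).
z-sum = 2.326 + 0.842 = 3.168.
d_min = 3.168 × √(2/244) = 3.168 × 0.0905 = 0.287.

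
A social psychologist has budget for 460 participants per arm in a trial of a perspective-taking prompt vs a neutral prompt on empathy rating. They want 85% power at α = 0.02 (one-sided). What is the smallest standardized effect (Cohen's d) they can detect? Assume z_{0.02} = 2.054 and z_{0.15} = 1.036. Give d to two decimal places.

For two independent groups of n = 460 each: d_min = (z_{α} + z_β)·√(2/n).
z-sum = 2.054 + 1.036 = 3.090.
d_min = 3.090 × √(2/460) = 3.090 × 0.0659 = 0.204.

d_min ≈ 0.20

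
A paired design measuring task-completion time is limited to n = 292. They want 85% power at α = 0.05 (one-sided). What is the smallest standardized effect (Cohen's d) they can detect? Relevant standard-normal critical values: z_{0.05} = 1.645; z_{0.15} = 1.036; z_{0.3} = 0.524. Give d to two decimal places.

For a single sample (or paired design) of n = 292: d_min = (z_{α} + z_β)/√n.
z-sum = 1.645 + 1.036 = 2.681.
d_min = 2.681 / √292 = 2.681 / 17.088 = 0.157.

d_min ≈ 0.16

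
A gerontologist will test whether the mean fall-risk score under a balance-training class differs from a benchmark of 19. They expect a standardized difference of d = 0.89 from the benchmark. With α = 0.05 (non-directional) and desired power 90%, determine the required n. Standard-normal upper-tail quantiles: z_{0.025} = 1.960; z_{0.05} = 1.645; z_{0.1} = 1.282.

n = 14

For a one-sample test: n = ((z_{α/2} + z_β) / d)².
z_{α/2} + z_β = 1.960 + 1.282 = 3.242.
n = (3.242 / 0.89)² = 3.643² = 13.27.
Round up.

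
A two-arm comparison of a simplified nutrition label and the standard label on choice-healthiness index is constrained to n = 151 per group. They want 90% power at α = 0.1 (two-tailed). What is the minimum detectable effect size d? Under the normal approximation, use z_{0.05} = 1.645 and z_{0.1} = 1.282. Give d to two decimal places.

d_min ≈ 0.34

For two independent groups of n = 151 each: d_min = (z_{α/2} + z_β)·√(2/n).
z-sum = 1.645 + 1.282 = 2.927.
d_min = 2.927 × √(2/151) = 2.927 × 0.1151 = 0.337.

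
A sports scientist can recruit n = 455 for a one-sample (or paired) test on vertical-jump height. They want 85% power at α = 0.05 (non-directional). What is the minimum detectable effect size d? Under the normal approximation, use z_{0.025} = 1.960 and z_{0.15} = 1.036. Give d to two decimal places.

d_min ≈ 0.14

For a single sample (or paired design) of n = 455: d_min = (z_{α/2} + z_β)/√n.
z-sum = 1.960 + 1.036 = 2.996.
d_min = 2.996 / √455 = 2.996 / 21.331 = 0.140.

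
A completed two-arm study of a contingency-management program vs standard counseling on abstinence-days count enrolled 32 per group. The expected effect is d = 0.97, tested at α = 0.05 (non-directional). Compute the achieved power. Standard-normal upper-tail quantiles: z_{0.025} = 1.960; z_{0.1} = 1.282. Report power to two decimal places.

power ≈ 0.97

For two equal groups, power = Φ(d·√(n/2) − z_{α/2}).
d·√(n/2) = 0.97 × √(32/2) = 0.97 × 4.000 = 3.880.
z_β = 3.880 − 1.960 = 1.920.
Power = Φ(1.920) = 0.973.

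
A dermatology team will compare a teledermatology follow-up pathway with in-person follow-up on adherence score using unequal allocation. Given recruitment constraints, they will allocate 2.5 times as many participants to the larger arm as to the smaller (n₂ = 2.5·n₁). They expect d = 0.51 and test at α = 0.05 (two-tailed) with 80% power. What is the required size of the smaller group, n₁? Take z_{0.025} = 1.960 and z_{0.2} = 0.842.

With allocation ratio k = n₂/n₁ = 2.5, Var(x̄₁−x̄₂) = σ²(1/n₁ + 1/(k·n₁)) = σ²·(k+1)/(k·n₁).
So n₁ = (1 + 1/k)·((z_{α/2} + z_β)/d)² = 1.400 × (2.802/0.51)².
n₁ = 1.400 × 30.19 = 42.3.
Round up: n₁ = 43, giving n₂ = ⌈2.5 × 43⌉ = ⌈107.5⌉ = 108.

n₁ = 43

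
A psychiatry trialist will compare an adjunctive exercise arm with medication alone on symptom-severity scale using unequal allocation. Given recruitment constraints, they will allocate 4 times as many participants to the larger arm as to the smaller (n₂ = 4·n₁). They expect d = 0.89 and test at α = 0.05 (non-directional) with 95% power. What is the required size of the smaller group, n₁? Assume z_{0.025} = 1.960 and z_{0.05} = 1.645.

With allocation ratio k = n₂/n₁ = 4, Var(x̄₁−x̄₂) = σ²(1/n₁ + 1/(k·n₁)) = σ²·(k+1)/(k·n₁).
So n₁ = (1 + 1/k)·((z_{α/2} + z_β)/d)² = 1.250 × (3.605/0.89)².
n₁ = 1.250 × 16.41 = 20.5.
Round up: n₁ = 21, giving n₂ = 4 × 21 = 84.

n₁ = 21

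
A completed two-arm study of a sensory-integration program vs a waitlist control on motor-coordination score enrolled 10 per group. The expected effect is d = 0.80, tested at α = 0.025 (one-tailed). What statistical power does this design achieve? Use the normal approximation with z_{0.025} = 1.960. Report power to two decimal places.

For two equal groups, power = Φ(d·√(n/2) − z_{α}).
d·√(n/2) = 0.80 × √(10/2) = 0.80 × 2.236 = 1.789.
z_β = 1.789 − 1.960 = -0.171.
Power = Φ(-0.171) = 0.432.

power ≈ 0.43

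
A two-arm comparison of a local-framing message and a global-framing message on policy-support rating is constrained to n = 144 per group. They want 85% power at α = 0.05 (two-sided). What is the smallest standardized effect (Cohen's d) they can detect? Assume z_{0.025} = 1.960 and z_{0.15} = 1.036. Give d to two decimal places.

d_min ≈ 0.35

For two independent groups of n = 144 each: d_min = (z_{α/2} + z_β)·√(2/n).
z-sum = 1.960 + 1.036 = 2.996.
d_min = 2.996 × √(2/144) = 2.996 × 0.1179 = 0.353.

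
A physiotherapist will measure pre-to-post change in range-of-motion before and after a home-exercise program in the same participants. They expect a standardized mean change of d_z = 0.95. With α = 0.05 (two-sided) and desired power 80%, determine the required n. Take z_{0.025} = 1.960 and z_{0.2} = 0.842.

n = 9 pairs

For a paired (one-sample on differences) test: n = ((z_{α/2} + z_β) / d)².
z_{α/2} + z_β = 1.960 + 0.842 = 2.802.
n = (2.802 / 0.95)² = 2.949² = 8.70.
Round up.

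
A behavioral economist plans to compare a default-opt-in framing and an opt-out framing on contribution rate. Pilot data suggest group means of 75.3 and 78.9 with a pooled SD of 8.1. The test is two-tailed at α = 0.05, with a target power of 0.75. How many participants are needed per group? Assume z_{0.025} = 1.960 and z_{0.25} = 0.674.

n = 71 per group

Cohen's d = |M₁ − M₂| / SD_pooled = |75.3 − 78.9| / 8.1 = 3.6 / 8.1 = 0.444.
For two independent groups with equal n: n = 2·((z_{α/2} + z_β) / d)².
z_{α/2} + z_β = 1.960 + 0.674 = 2.634.
n = 2 × (2.634 / 0.444)² = 2 × 5.932² = 2 × 35.19 = 70.4.
Round up to the next whole participant.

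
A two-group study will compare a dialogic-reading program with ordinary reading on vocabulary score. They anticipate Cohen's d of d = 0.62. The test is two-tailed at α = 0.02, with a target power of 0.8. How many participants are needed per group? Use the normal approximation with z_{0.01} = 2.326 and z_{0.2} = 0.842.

n = 53 per group

For two independent groups with equal n: n = 2·((z_{α/2} + z_β) / d)².
z_{α/2} + z_β = 2.326 + 0.842 = 3.168.
n = 2 × (3.168 / 0.62)² = 2 × 5.110² = 2 × 26.11 = 52.2.
Round up to the next whole participant.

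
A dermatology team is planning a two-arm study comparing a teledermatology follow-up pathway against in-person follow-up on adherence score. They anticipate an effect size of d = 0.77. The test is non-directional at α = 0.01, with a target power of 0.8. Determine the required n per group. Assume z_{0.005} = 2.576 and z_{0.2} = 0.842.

n = 40 per group

For two independent groups with equal n: n = 2·((z_{α/2} + z_β) / d)².
z_{α/2} + z_β = 2.576 + 0.842 = 3.418.
n = 2 × (3.418 / 0.77)² = 2 × 4.439² = 2 × 19.70 = 39.4.
Round up to the next whole participant.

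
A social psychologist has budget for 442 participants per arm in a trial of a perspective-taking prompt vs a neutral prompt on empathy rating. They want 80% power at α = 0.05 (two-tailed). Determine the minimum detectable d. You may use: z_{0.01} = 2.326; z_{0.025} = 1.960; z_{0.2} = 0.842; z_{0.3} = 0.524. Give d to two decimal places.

For two independent groups of n = 442 each: d_min = (z_{α/2} + z_β)·√(2/n).
z-sum = 1.960 + 0.842 = 2.802.
d_min = 2.802 × √(2/442) = 2.802 × 0.0673 = 0.188.

d_min ≈ 0.19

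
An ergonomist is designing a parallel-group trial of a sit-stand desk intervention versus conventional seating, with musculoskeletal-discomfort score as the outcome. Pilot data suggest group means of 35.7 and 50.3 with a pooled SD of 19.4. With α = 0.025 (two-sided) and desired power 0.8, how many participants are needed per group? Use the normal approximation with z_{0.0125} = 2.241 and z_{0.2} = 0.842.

n = 34 per group

Cohen's d = |M₁ − M₂| / SD_pooled = |35.7 − 50.3| / 19.4 = 14.6 / 19.4 = 0.753.
For two independent groups with equal n: n = 2·((z_{α/2} + z_β) / d)².
z_{α/2} + z_β = 2.241 + 0.842 = 3.083.
n = 2 × (3.083 / 0.753)² = 2 × 4.094² = 2 × 16.76 = 33.5.
Round up to the next whole participant.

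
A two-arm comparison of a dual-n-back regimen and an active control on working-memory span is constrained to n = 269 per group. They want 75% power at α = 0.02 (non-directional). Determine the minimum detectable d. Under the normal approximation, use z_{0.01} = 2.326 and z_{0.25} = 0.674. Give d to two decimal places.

d_min ≈ 0.26

For two independent groups of n = 269 each: d_min = (z_{α/2} + z_β)·√(2/n).
z-sum = 2.326 + 0.674 = 3.000.
d_min = 3.000 × √(2/269) = 3.000 × 0.0862 = 0.259.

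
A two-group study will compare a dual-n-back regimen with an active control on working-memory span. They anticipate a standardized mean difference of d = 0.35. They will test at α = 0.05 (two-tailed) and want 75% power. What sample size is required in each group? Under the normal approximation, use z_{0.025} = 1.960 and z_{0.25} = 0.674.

For two independent groups with equal n: n = 2·((z_{α/2} + z_β) / d)².
z_{α/2} + z_β = 1.960 + 0.674 = 2.634.
n = 2 × (2.634 / 0.35)² = 2 × 7.526² = 2 × 56.64 = 113.3.
Round up to the next whole participant.

n = 114 per group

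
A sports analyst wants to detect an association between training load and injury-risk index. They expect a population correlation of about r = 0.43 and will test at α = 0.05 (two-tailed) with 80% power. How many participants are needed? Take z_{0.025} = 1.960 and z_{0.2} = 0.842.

n = 41

Fisher's z: C = ½·ln((1+r)/(1−r)) = ½·ln(2.5088) = 0.4599.
n = ((z_{α/2} + z_β)/C)² + 3.
(1.960 + 0.842) / 0.4599 = 2.802 / 0.4599 = 6.093.
n = 6.093² + 3 = 37.12 + 3 = 40.1.
Round up.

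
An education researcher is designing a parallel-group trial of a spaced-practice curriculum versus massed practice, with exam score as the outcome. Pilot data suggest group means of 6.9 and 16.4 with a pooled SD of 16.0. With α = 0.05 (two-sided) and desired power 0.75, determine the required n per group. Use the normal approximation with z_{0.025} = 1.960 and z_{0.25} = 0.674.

n = 40 per group

Cohen's d = |M₁ − M₂| / SD_pooled = |6.9 − 16.4| / 16.0 = 9.5 / 16.0 = 0.594.
For two independent groups with equal n: n = 2·((z_{α/2} + z_β) / d)².
z_{α/2} + z_β = 1.960 + 0.674 = 2.634.
n = 2 × (2.634 / 0.594)² = 2 × 4.434² = 2 × 19.66 = 39.3.
Round up to the next whole participant.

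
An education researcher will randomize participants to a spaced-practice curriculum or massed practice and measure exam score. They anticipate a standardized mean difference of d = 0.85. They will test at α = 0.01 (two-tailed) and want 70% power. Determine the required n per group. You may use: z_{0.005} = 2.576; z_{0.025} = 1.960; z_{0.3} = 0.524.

For two independent groups with equal n: n = 2·((z_{α/2} + z_β) / d)².
z_{α/2} + z_β = 2.576 + 0.524 = 3.100.
n = 2 × (3.100 / 0.85)² = 2 × 3.647² = 2 × 13.30 = 26.6.
Round up to the next whole participant.

n = 27 per group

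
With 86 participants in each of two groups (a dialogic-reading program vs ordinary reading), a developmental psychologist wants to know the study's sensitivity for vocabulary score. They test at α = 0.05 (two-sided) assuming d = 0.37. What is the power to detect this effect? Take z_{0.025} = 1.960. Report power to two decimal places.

power ≈ 0.68

For two equal groups, power = Φ(d·√(n/2) − z_{α/2}).
d·√(n/2) = 0.37 × √(86/2) = 0.37 × 6.557 = 2.426.
z_β = 2.426 − 1.960 = 0.466.
Power = Φ(0.466) = 0.679.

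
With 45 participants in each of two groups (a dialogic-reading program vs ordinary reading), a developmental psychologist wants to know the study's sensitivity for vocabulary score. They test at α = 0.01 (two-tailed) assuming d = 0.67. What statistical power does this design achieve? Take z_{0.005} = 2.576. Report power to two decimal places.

For two equal groups, power = Φ(d·√(n/2) − z_{α/2}).
d·√(n/2) = 0.67 × √(45/2) = 0.67 × 4.743 = 3.178.
z_β = 3.178 − 2.576 = 0.602.
Power = Φ(0.602) = 0.726.

power ≈ 0.73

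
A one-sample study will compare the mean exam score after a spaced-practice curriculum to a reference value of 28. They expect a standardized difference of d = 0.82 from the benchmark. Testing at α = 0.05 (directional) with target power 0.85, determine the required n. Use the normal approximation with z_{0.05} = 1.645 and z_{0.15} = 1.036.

n = 11

For a one-sample test: n = ((z_{α} + z_β) / d)².
z_{α} + z_β = 1.645 + 1.036 = 2.681.
n = (2.681 / 0.82)² = 3.270² = 10.69.
Round up.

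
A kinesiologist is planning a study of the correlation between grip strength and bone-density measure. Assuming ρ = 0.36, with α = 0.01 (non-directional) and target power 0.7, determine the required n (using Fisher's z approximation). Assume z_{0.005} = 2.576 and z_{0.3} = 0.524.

n = 71

Fisher's z: C = ½·ln((1+r)/(1−r)) = ½·ln(2.1250) = 0.3769.
n = ((z_{α/2} + z_β)/C)² + 3.
(2.576 + 0.524) / 0.3769 = 3.100 / 0.3769 = 8.225.
n = 8.225² + 3 = 67.65 + 3 = 70.7.
Round up.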